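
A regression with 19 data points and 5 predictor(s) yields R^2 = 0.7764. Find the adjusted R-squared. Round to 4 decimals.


Using the formula:
(1 - 0.7764) = 0.2236.
Multiply by 18/13: 0.2236 * 18 = 4.0248, then 4.0248 / 13 = 0.3096.
Adj R^2 = 1 - 0.3096 = 0.6904.

0.6904


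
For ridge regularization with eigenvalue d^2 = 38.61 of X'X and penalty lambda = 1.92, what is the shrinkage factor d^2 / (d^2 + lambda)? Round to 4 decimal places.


Denominator = d^2 + lambda = 38.61 + 1.92 = 40.5300.
Shrinkage = 38.61 / 40.5300 = 0.9526.

0.9526


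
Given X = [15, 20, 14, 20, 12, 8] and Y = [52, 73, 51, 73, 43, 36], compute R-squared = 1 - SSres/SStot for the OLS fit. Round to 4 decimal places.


After computing the OLS fit (b0=6.6003, b1=3.2404):
SSres = 34.5421, SStot = 1177.3333.
R^2 = 1 - 34.5421/1177.3333 = 0.9707.

0.9707


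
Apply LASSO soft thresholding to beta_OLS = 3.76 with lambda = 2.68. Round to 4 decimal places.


Absolute value: |3.76| = 3.76.
Compare to lambda = 2.68.
Since |beta| > lambda, coefficient = sign(beta)*(|beta| - lambda) = 1.0800.

1.0800


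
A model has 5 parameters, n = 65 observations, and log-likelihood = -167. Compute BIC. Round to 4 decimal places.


k * ln(n) = 5 * ln(65) = 5 * 4.174387 = 20.871935.
-2 * loglik = -2 * (-167) = 334.
BIC = 20.871935 + 334 = 354.871935, which rounds to 354.8719.

354.8719


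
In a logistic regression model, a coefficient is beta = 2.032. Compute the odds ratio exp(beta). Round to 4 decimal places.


exp(2.032) = 7.6293.
So the odds ratio is 7.6293.

7.6293


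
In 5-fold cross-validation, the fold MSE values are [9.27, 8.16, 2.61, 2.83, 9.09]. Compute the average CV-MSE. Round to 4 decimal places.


Total MSE across folds = 31.9600.
CV-MSE = 31.9600/5 = 6.3920.

6.3920


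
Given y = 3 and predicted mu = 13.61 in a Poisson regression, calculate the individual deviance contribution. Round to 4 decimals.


First: ln(3/13.61) = -1.512193.
Then: 3 * -1.512193 = -4.536579.
y - mu = 3 - 13.61 = -10.61.
D = 2(-4.536579 - -10.61) = 12.146842, which rounds to 12.1468.

12.1468


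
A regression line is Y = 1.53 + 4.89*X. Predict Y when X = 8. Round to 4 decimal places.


Predicted value:
Y = 1.53 + (4.89)(8) = 1.53 + 39.1200 = 40.6500.

40.6500


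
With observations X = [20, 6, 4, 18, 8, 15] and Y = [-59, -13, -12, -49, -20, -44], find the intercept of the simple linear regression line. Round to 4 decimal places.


First find the slope: b1 = -3.0104.
Means: xbar = 11.8333, ybar = -32.8333.
b0 = ybar - b1 * xbar = -32.8333 - -3.0104 * 11.8333 = 2.7895.

2.7895


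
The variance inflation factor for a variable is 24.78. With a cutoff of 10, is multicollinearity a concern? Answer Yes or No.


Compare VIF = 24.78 to the threshold of 10.
24.78 >= 10, so the answer is Yes.

Yes


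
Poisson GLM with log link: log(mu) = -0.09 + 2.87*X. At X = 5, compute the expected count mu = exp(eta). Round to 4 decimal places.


eta = -0.09 + 2.87 * 5 = 14.2600.
mu = exp(14.2600) = 1559693.6785.

1559693.6785


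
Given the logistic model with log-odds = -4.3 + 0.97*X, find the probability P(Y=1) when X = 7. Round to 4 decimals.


Compute z = -4.3 + (0.97)(7) = 2.4900.
exp(-z) = 0.0829.
P = 1/(1 + 0.0829) = 0.9234.

0.9234


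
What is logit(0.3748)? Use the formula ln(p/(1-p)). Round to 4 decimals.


1 - p = 0.6252.
p/(1-p) = 0.5995.
logit = ln(0.5995) = -0.5117.

-0.5117


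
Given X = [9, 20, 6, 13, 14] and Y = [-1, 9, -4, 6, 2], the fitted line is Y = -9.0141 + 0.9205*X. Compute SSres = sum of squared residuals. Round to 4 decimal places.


Predicted values from Y = -9.0141 + 0.9205*X.
Residuals: [-0.2704, -0.3959, -0.5089, 3.0476, -1.8729].
SSres = 13.2845.

13.2845


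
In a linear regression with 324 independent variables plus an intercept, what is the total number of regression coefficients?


Total coefficients = number of predictors + 1 (for the intercept).
= 324 + 1 = 325.

325


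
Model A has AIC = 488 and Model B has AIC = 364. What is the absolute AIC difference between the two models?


Absolute difference = |488 - 364| = 124.
The model with lower AIC (B) is preferred.

124


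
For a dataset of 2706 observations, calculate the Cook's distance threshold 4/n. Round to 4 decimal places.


The threshold is 4/n.
4/2706 = 0.0015.

0.0015


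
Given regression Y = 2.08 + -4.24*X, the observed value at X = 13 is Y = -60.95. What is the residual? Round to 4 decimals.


Predicted = 2.08 + -4.24 * 13 = -53.0400.
Residual = -60.95 - -53.0400 = -7.9100.

-7.9100


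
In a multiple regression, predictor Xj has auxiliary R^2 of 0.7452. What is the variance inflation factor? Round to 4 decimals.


Using VIF = 1/(1 - R^2_j):
1 - 0.7452 = 0.2548.
VIF = 3.9246.

3.9246


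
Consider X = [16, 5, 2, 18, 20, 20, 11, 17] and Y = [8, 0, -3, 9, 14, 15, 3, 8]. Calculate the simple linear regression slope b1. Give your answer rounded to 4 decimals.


First compute the means: xbar = 13.6250, ybar = 6.7500.
Then S_xx = sum((xi - xbar)^2) = 333.8750.
S_xy = sum((xi - xbar)(yi - ybar)) = 297.2500.
b1 = S_xy / S_xx = 297.2500 / 333.8750 = 0.8903.

0.8903


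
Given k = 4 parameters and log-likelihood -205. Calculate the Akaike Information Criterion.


AIC = 2*4 - 2*(-205).
= 8 + 410 = 418.

418


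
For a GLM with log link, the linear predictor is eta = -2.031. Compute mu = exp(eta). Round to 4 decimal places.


Apply the inverse link:
mu = e^-2.031 = 0.1312.

0.1312


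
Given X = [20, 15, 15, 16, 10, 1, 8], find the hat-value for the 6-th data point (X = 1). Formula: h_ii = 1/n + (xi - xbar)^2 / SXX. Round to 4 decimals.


Mean of X: xbar = 12.1429.
SXX = 238.8571.
For X = 1: h = 1/7 + (1 - 12.1429)^2/238.8571 = 0.6627.

0.6627


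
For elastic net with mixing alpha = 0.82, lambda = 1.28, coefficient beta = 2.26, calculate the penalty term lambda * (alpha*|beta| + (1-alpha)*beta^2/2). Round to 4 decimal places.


Compute:
L1 = 0.82 * 2.26 = 1.8532.
L2 = 0.18 * 2.26^2 / 2 = 0.4597.
Penalty = 1.28 * (1.8532 + 0.4597) = 2.9605.

2.9605


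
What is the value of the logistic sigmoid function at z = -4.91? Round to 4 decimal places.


exp(4.9100) = 135.6394.
1 + exp(-z) = 136.6394.
sigmoid = 1/136.6394 = 0.0073.

0.0073


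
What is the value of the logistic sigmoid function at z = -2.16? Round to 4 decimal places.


Compute exp(2.1600) = 8.6711.
Sigmoid = 1 / (1 + 8.6711) = 1 / 9.6711 = 0.1034.

0.1034


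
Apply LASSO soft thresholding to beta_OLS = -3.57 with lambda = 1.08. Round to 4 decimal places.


Check: |-3.57| = 3.57 vs lambda = 1.08.
Since |beta| > lambda, coefficient = sign(beta)*(|beta| - lambda) = -2.4900.
Soft-thresholded coefficient = -2.4900.

-2.4900


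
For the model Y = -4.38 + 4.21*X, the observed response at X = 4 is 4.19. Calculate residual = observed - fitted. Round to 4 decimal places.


Fitted value at X = 4 is yhat = -4.38 + 4.21*4 = 12.4600.
Residual = 4.19 - 12.4600 = -8.2700.

-8.2700


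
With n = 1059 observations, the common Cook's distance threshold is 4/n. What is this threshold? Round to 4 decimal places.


Cook's distance cutoff = 4/n = 4/1059.
= 0.0038.

0.0038


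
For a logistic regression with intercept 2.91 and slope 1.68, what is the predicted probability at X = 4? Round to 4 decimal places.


z = 2.91 + 1.68 * 4 = 9.6300.
Sigmoid: P = 1 / (1 + exp(-9.6300)) = 0.9999.

0.9999


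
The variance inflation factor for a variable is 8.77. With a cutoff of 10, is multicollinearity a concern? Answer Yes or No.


The threshold is 10.
VIF = 8.77 is < 10.
Multicollinearity indication: No.

No


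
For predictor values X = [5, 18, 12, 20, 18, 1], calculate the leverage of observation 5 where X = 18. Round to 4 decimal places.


Mean of X: xbar = 12.3333.
SXX = 305.3333.
For X = 18: h = 1/6 + (18 - 12.3333)^2/305.3333 = 0.2718.

0.2718


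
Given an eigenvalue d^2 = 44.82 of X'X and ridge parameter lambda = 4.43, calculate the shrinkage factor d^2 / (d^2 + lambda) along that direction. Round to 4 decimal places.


Compute the denominator: 44.82 + 4.43 = 49.2500.
Shrinkage factor = 44.82 / 49.2500 = 0.9101.

0.9101


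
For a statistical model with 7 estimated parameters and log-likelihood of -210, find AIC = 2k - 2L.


Compute:
2k = 2*7 = 14.
-2*loglik = -2*(-210) = 420.
AIC = 14 + 420 = 434.

434


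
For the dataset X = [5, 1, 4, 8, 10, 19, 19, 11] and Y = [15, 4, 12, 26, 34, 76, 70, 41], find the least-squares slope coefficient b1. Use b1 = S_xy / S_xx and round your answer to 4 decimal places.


First compute the means: xbar = 9.6250, ybar = 34.7500.
Then S_xx = sum((xi - xbar)^2) = 307.8750.
S_xy = sum((xi - xbar)(yi - ybar)) = 1224.2500.
b1 = S_xy / S_xx = 1224.2500 / 307.8750 = 3.9765.

3.9765


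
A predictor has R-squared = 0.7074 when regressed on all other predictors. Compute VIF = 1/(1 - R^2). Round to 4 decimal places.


VIF = 1 / (1 - 0.7074).
= 1 / 0.2926 = 3.4176.

3.4176


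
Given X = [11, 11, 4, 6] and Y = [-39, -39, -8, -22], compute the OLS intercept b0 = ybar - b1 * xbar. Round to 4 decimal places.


The slope is b1 = -4.1579.
Sample means are xbar = 8.0000 and ybar = -27.0000.
Intercept: b0 = -27.0000 - (-4.1579)(8.0000) = 6.2632.

6.2632


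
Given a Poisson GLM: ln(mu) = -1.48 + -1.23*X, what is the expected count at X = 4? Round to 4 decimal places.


Compute eta = -1.48 + -1.23 * 4 = -6.4000.
Apply inverse link: mu = e^-6.4000 = 0.0017.

0.0017


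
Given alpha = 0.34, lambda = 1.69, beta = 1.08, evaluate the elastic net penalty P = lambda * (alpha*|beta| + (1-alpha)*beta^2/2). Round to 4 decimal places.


alpha * |beta| = 0.34 * 1.08 = 0.3672.
(1-alpha) * beta^2/2 = 0.66 * 1.1664/2 = 0.3849.
Total = 1.69 * (0.3672 + 0.3849) = 1.2711.

1.2711


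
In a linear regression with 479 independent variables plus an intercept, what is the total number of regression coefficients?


Including the intercept, the model has 479 predictor coefficients + 1 intercept.
Total = 480.

480


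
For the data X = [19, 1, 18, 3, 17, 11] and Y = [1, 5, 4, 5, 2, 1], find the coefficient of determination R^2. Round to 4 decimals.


After computing the OLS fit (b0=4.8828, b1=-0.1637):
SSres = 9.6501, SStot = 18.0000.
R^2 = 1 - 9.6501/18.0000 = 0.4639.

0.4639


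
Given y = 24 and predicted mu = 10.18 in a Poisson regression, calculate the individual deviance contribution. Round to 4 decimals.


First: ln(24/10.18) = 0.857629.
Then: 24 * 0.857629 = 20.583096.
y - mu = 24 - 10.18 = 13.82.
D = 2(20.583096 - 13.82) = 13.526192, which rounds to 13.5262.

13.5262


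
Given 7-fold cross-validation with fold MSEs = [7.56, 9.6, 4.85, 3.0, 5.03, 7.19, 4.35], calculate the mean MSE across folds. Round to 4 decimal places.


Add all fold MSEs: 41.5800.
Divide by k = 7: 41.5800/7 = 5.9400.

5.9400


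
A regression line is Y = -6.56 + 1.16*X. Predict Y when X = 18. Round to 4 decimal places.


Predicted value:
Y = -6.56 + (1.16)(18) = -6.56 + 20.8800 = 14.3200.

14.3200


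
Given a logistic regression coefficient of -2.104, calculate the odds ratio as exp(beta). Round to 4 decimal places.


The odds ratio is computed as:
OR = e^(-2.104) = 0.1220.

0.1220


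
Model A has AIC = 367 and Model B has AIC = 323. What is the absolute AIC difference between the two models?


Compute |367 - 323| = 44.
Model B has the smaller AIC.

44


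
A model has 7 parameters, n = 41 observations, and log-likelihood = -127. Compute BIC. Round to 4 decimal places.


Compute k*ln(n) = 7*ln(41) = 7*3.713572 = 25.995004.
Then -2*loglik = 254.
BIC = 25.995004 + 254 = 279.995004, which rounds to 279.9950.

279.9950


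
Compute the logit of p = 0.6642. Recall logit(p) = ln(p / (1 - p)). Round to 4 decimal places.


Compute the odds: 0.6642/0.3358 = 1.9780.
Take the natural log: ln(1.9780) = 0.6821.

0.6821


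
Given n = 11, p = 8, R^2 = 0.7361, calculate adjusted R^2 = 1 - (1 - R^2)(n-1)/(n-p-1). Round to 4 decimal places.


Using the formula:
(1 - 0.7361) = 0.2639.
Multiply by 10/2: 0.2639 * 10 = 2.6390, then 2.6390 / 2 = 1.3195.
Adj R^2 = 1 - 1.3195 = -0.3195.

-0.3195


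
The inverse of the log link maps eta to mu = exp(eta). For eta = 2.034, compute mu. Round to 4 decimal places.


mu = exp(eta) = exp(2.034).
= 7.6446.

7.6446


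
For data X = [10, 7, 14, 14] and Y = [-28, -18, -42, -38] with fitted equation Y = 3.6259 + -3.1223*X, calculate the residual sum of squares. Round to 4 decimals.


Predicted values from Y = 3.6259 + -3.1223*X.
Residuals: [-0.4029, 0.2302, -1.9137, 2.0863].
SSres = 8.2302.

8.2302


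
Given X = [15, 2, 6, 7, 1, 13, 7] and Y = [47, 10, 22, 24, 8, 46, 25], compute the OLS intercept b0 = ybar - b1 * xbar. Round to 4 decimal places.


Compute b1 = 2.9735 from the OLS formula.
With xbar = 7.2857 and ybar = 26.0000, the intercept is:
b0 = 26.0000 - 2.9735 * 7.2857 = 4.3363.

4.3363


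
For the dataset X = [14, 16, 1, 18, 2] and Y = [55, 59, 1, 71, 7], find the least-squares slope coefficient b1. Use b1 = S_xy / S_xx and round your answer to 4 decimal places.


Calculate xbar = 10.2000, ybar = 38.6000.
S_xx = 260.8000, S_xy = 1038.4000.
Using b1 = S_xy / S_xx = 1038.4000 / 260.8000, we get b1 = 3.9816.

3.9816


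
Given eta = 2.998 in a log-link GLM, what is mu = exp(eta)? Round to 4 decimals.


mu = exp(eta) = exp(2.998).
= 20.0454.

20.0454


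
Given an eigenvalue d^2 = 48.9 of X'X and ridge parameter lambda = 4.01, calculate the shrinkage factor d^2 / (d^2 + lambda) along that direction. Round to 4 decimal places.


d^2 + lambda = 48.9 + 4.01 = 52.9100.
Shrinkage factor = 48.9/52.9100 = 0.9242.

0.9242


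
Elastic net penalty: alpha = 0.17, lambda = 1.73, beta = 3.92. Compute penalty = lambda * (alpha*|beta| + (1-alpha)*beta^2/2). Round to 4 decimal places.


Compute:
L1 = 0.17 * 3.92 = 0.6664.
L2 = 0.83 * 3.92^2 / 2 = 6.3771.
Penalty = 1.73 * (0.6664 + 6.3771) = 12.1852.

12.1852


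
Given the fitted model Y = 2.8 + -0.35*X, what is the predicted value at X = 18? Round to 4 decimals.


Substitute X = 18 into the equation:
Y = 2.8 + -0.35 * 18 = 2.8 + -6.3000 = -3.5000.

-3.5000


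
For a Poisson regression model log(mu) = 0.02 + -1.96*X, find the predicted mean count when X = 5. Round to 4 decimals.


Linear predictor: eta = 0.02 + (-1.96)(5) = -9.7800.
Expected count: mu = exp(-9.7800) = 0.0001.

0.0001


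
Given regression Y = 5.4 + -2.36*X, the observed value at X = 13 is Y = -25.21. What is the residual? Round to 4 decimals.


Compute yhat = 5.4 + (-2.36)(13) = -25.2800.
Residual = actual - predicted = -25.21 - -25.2800 = 0.0700.

0.0700


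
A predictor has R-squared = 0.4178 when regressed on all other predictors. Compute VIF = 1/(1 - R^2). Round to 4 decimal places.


Using VIF = 1/(1 - R^2_j):
1 - 0.4178 = 0.5822.
VIF = 1.7176.

1.7176


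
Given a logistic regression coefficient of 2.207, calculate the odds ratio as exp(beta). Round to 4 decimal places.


exp(2.207) = 9.0884.
So the odds ratio is 9.0884.

9.0884


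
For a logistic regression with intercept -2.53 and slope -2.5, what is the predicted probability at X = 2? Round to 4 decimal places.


Compute z = -2.53 + (-2.5)(2) = -7.5300.
exp(-z) = 1863.1055.
P = 1/(1 + 1863.1055) = 0.0005.

0.0005


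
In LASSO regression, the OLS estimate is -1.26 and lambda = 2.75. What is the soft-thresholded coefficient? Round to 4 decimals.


Check: |-1.26| = 1.26 vs lambda = 2.75.
Since |beta| <= lambda, the coefficient is set to 0.
Soft-thresholded coefficient = 0.0000.

0.0000


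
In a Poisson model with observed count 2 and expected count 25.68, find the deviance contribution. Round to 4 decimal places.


y/mu = 2/25.68 = 0.077882 (approx.), and ln(2/25.68) = -2.552565.
y * ln(y/mu) = 2 * -2.552565 = -5.105130.
y - mu = -23.68.
D = 2 * (-5.105130 - -23.68) = 37.149740, which rounds to 37.1497.

37.1497


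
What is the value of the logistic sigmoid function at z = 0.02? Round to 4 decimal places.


Compute exp(-0.0200) = 0.9802.
Sigmoid = 1 / (1 + 0.9802) = 1 / 1.9802 = 0.5050.

0.5050


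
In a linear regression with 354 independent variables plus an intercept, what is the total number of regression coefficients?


Total coefficients = number of predictors + 1 (for the intercept).
= 354 + 1 = 355.

355


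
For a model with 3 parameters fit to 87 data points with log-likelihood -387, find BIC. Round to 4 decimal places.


k * ln(n) = 3 * ln(87) = 3 * 4.465908 = 13.397724.
-2 * loglik = -2 * (-387) = 774.
BIC = 13.397724 + 774 = 787.397724, which rounds to 787.3977.

787.3977


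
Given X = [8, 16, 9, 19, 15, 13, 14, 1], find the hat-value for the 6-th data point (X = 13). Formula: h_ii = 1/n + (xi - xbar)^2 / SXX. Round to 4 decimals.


n = 8, xbar = 11.8750.
SXX = sum((xi - xbar)^2) = 224.8750.
h = 1/8 + (13 - 11.8750)^2 / 224.8750 = 0.1306.

0.1306


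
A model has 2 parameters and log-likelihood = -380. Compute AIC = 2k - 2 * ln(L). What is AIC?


AIC = 2*2 - 2*(-380).
= 4 + 760 = 764.

764


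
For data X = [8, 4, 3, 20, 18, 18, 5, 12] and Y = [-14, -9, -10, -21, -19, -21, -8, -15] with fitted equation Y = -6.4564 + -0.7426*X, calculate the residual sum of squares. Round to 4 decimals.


Compute predicted values, then residuals = yi - yhat_i.
Residuals: [-1.6028, 0.4268, -1.3158, 0.3084, 0.8232, -1.1768, 2.1694, 0.3676].
SSres = sum(residual^2) = 11.4815.

11.4815


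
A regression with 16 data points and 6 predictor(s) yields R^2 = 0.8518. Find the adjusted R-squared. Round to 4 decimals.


Adjusted R^2 = 1 - (1 - R^2) * (n-1)/(n-p-1).
(1 - R^2) = 0.1482.
(n-1)/(n-p-1) = 15/9.
(1 - R^2) * (n-1) = 0.1482 * 15 = 2.2230.
Divide by (n-p-1): 2.2230 / 9 = 0.2470.
Adj R^2 = 1 - 0.2470 = 0.7530.

0.7530


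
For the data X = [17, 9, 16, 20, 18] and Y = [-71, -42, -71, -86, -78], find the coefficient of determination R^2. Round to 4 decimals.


Fit the OLS line: b0 = -6.2857, b1 = -3.9571.
SSres = 9.0714.
SStot = 1105.2000.
R^2 = 1 - 9.0714/1105.2000 = 0.9918.

0.9918


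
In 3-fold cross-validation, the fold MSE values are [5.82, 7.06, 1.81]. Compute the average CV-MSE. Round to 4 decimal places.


Total MSE across folds = 14.6900.
CV-MSE = 14.6900/3 = 4.8967.

4.8967


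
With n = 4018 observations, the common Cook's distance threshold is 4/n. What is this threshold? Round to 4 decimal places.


Cook's distance cutoff = 4/n = 4/4018.
= 0.0010.

0.0010


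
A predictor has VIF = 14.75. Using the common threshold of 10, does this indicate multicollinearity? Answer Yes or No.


Compare VIF = 14.75 to the threshold of 10.
14.75 >= 10, so the answer is Yes.

Yes


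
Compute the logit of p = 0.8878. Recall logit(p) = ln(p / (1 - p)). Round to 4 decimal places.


1 - p = 0.1122.
p/(1-p) = 7.9127.
logit = ln(7.9127) = 2.0685.

2.0685


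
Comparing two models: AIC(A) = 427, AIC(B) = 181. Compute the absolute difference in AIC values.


Compute |427 - 181| = 246.
Model B has the smaller AIC.

246


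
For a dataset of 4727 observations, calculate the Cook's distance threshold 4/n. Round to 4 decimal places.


Using the rule of thumb:
Threshold = 4 / 4727 = 0.0008.

0.0008


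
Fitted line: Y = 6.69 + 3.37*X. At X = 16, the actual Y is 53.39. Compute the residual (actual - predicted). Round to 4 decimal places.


Fitted value at X = 16 is yhat = 6.69 + 3.37*16 = 60.6100.
Residual = 53.39 - 60.6100 = -7.2200.

-7.2200


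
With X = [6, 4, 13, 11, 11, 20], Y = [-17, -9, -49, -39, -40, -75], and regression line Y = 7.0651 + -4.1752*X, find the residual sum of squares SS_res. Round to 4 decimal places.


Predicted values from Y = 7.0651 + -4.1752*X.
Residuals: [0.9861, 0.6357, -1.7875, -0.1379, -1.1379, 1.4389].
SSres = 7.9559.

7.9559


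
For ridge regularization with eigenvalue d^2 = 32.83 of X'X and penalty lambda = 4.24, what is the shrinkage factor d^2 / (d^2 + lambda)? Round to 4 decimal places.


Denominator = d^2 + lambda = 32.83 + 4.24 = 37.0700.
Shrinkage = 32.83 / 37.0700 = 0.8856.

0.8856


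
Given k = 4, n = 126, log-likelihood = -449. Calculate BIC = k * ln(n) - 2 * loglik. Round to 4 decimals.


k * ln(n) = 4 * ln(126) = 4 * 4.836282 = 19.345128.
-2 * loglik = -2 * (-449) = 898.
BIC = 19.345128 + 898 = 917.345128, which rounds to 917.3451.

917.3451


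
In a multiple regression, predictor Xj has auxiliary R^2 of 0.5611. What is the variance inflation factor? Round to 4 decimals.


Using VIF = 1/(1 - R^2_j):
1 - 0.5611 = 0.4389.
VIF = 2.2784.

2.2784


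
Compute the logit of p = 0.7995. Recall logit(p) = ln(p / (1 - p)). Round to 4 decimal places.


The odds are p/(1-p) = 0.7995 / 0.2005 = 3.9875.
logit(p) = ln(3.9875) = 1.3832.

1.3832


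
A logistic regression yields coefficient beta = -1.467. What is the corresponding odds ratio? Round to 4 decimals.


Odds ratio = exp(beta) = exp(-1.467).
= 0.2306.

0.2306


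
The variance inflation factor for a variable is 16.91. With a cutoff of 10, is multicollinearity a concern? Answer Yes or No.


Check: VIF = 16.91 vs threshold = 10.
Since 16.91 >= 10, the answer is Yes.

Yes


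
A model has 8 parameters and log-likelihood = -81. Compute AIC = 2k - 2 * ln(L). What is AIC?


Compute:
2k = 2*8 = 16.
-2*loglik = -2*(-81) = 162.
AIC = 16 + 162 = 178.

178


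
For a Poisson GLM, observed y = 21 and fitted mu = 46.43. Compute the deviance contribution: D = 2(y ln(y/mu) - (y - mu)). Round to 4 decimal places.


First: ln(21/46.43) = -0.793423.
Then: 21 * -0.793423 = -16.661883.
y - mu = 21 - 46.43 = -25.43.
D = 2(-16.661883 - -25.43) = 17.536234, which rounds to 17.5362.

17.5362


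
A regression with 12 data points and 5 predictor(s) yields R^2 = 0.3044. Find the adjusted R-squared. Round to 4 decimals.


Using the formula:
(1 - 0.3044) = 0.6956.
Multiply by 11/6: 0.6956 * 11 = 7.6516, then 7.6516 / 6 = 1.2753.
Adj R^2 = 1 - 1.2753 = -0.2753.

-0.2753


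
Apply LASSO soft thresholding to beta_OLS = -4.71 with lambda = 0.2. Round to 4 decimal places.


Absolute value: |-4.71| = 4.71.
Compare to lambda = 0.2.
Since |beta| > lambda, coefficient = sign(beta)*(|beta| - lambda) = -4.5100.

-4.5100


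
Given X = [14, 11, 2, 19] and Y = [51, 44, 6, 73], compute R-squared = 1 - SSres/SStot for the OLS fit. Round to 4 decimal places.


Fit the OLS line: b0 = -1.2974, b1 = 3.8954.
SSres = 11.3268.
SStot = 2333.0000.
R^2 = 1 - 11.3268/2333.0000 = 0.9951.

0.9951


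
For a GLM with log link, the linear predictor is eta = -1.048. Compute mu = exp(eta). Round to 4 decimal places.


The inverse log link gives:
mu = exp(-1.048) = 0.3506.

0.3506


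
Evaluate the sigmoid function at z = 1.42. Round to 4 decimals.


Compute exp(-1.4200) = 0.2417.
Sigmoid = 1 / (1 + 0.2417) = 1 / 1.2417 = 0.8053.

0.8053


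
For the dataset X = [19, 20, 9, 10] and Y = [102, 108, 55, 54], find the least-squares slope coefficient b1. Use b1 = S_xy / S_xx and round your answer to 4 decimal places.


First compute the means: xbar = 14.5000, ybar = 79.7500.
Then S_xx = sum((xi - xbar)^2) = 101.0000.
S_xy = sum((xi - xbar)(yi - ybar)) = 507.5000.
b1 = S_xy / S_xx = 507.5000 / 101.0000 = 5.0248.

5.0248


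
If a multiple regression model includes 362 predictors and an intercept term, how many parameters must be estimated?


Total coefficients = number of predictors + 1 (for the intercept).
= 362 + 1 = 363.

363


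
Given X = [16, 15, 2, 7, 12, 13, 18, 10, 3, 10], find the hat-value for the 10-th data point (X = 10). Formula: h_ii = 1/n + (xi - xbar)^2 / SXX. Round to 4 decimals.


n = 10, xbar = 10.6000.
SXX = sum((xi - xbar)^2) = 256.4000.
h = 1/10 + (10 - 10.6000)^2 / 256.4000 = 0.1014.

0.1014


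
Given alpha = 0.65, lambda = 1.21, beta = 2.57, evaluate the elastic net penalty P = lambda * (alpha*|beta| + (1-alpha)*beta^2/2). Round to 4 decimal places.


L1 component = 0.65 * |2.57| = 1.6705.
L2 component = 0.35 * 2.57^2 / 2 = 1.1559.
Penalty = 1.21 * (1.6705 + 1.1559) = 1.21 * 2.8264 = 3.4199.

3.4199


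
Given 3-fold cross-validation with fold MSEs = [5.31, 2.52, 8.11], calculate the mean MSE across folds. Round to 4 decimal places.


Sum of fold MSEs = 15.9400.
Average = 15.9400 / 3 = 5.3133.

5.3133


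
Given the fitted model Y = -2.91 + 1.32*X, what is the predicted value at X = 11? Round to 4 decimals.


Plug X = 11 into Y = -2.91 + 1.32*X:
Y = -2.91 + 14.5200 = 11.6100.

11.6100


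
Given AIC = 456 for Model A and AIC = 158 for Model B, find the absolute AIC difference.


Compute |456 - 158| = 298.
Model B has the smaller AIC.

298


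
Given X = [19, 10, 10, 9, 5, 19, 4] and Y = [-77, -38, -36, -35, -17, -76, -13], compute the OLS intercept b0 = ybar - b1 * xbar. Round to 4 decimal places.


Compute b1 = -4.2435 from the OLS formula.
With xbar = 10.8571 and ybar = -41.7143, the intercept is:
b0 = -41.7143 - -4.2435 * 10.8571 = 4.3577.

4.3577


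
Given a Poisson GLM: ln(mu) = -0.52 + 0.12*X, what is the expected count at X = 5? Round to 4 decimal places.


eta = -0.52 + 0.12 * 5 = 0.0800.
mu = exp(0.0800) = 1.0833.

1.0833


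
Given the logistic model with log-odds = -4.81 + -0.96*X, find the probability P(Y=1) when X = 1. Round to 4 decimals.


z = -4.81 + -0.96 * 1 = -5.7700.
Sigmoid: P = 1 / (1 + exp(5.7700)) = 0.0031.

0.0031


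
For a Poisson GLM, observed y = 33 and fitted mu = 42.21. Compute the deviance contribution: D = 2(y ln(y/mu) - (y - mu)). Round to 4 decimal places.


Compute y*ln(y/mu) = 33*ln(33/42.21) = 33*-0.246150 = -8.122950.
y - mu = -9.21.
D = 2*(-8.122950 - (-9.21)) = 2.174100, which rounds to 2.1741.

2.1741


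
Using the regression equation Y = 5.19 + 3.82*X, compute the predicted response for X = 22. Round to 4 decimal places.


Plug X = 22 into Y = 5.19 + 3.82*X:
Y = 5.19 + 84.0400 = 89.2300.

89.2300


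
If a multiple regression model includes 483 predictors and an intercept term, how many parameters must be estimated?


Each predictor gets one coefficient, plus one intercept.
Total parameters = 483 + 1 = 484.

484


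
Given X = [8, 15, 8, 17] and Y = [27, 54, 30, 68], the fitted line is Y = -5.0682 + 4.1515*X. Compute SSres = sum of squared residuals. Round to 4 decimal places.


Compute predicted values, then residuals = yi - yhat_i.
Residuals: [-1.1438, -3.2043, 1.8562, 2.4927].
SSres = sum(residual^2) = 21.2348.

21.2348


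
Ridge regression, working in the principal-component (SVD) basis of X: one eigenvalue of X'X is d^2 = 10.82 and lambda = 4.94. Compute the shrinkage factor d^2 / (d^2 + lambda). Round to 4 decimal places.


Denominator = d^2 + lambda = 10.82 + 4.94 = 15.7600.
Shrinkage = 10.82 / 15.7600 = 0.6865.

0.6865


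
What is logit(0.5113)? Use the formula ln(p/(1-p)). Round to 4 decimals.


Compute the odds: 0.5113/0.4887 = 1.0462.
Take the natural log: ln(1.0462) = 0.0452.

0.0452


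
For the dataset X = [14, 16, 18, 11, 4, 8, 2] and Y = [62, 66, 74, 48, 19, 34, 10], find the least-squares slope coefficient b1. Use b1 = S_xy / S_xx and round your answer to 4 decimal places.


First compute the means: xbar = 10.4286, ybar = 44.7143.
Then S_xx = sum((xi - xbar)^2) = 219.7143.
S_xy = sum((xi - xbar)(yi - ybar)) = 887.8571.
b1 = S_xy / S_xx = 887.8571 / 219.7143 = 4.0410.

4.0410


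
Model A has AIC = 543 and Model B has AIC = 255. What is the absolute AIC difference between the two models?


Absolute difference = |543 - 255| = 288.
The model with lower AIC (B) is preferred.

288


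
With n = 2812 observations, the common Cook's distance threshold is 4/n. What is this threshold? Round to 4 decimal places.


The threshold is 4/n.
4/2812 = 0.0014.

0.0014


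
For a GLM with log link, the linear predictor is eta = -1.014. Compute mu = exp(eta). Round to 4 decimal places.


The inverse log link gives:
mu = exp(-1.014) = 0.3628.

0.3628


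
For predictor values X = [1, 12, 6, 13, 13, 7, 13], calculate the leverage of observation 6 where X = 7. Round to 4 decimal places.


n = 7, xbar = 9.2857.
SXX = sum((xi - xbar)^2) = 133.4286.
h = 1/7 + (7 - 9.2857)^2 / 133.4286 = 0.1820.

0.1820


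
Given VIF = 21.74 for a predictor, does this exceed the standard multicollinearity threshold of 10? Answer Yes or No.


Compare VIF = 21.74 to the threshold of 10.
21.74 >= 10, so the answer is Yes.

Yes


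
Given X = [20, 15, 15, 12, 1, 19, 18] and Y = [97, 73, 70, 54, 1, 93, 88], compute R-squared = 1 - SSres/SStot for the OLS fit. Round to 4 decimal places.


After computing the OLS fit (b0=-5.0114, b1=5.1108):
SSres = 12.6278, SStot = 6580.0000.
R^2 = 1 - 12.6278/6580.0000 = 0.9981.

0.9981


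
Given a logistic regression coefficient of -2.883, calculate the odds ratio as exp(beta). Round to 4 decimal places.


The odds ratio is computed as:
OR = e^(-2.883) = 0.0560.

0.0560


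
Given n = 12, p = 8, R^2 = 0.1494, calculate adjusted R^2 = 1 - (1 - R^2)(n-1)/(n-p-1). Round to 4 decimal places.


Using the formula:
(1 - 0.1494) = 0.8506.
Multiply by 11/3: 0.8506 * 11 = 9.3566, then 9.3566 / 3 = 3.1189.
Adj R^2 = 1 - 3.1189 = -2.1189.

-2.1189


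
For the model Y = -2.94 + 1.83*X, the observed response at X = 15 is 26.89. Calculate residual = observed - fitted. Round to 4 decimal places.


Compute yhat = -2.94 + (1.83)(15) = 24.5100.
Residual = actual - predicted = 26.89 - 24.5100 = 2.3800.

2.3800


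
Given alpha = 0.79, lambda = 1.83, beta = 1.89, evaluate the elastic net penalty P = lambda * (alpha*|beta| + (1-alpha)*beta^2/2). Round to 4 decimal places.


Compute:
L1 = 0.79 * 1.89 = 1.4931.
L2 = 0.21 * 1.89^2 / 2 = 0.3751.
Penalty = 1.83 * (1.4931 + 0.3751) = 3.4188.

3.4188


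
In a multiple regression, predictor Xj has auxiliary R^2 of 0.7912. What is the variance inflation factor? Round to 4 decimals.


Denominator: 1 - 0.7912 = 0.2088.
VIF = 1 / 0.2088 = 4.7893.

4.7893


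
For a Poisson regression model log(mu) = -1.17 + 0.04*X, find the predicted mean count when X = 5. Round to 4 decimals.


eta = -1.17 + 0.04 * 5 = -0.9700.
mu = exp(-0.9700) = 0.3791.

0.3791


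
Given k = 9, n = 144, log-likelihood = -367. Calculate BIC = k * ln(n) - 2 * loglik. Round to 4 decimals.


ln(144) = 4.969813.
k * ln(n) = 9 * 4.969813 = 44.728317.
-2L = 734.
BIC = 44.728317 + 734 = 778.728317, which rounds to 778.7283.

778.7283


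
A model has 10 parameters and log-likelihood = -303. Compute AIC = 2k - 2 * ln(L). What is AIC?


Compute:
2k = 2*10 = 20.
-2*loglik = -2*(-303) = 606.
AIC = 20 + 606 = 626.

626


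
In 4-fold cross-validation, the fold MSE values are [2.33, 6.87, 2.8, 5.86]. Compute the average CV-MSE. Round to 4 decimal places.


Sum of fold MSEs = 17.8600.
Average = 17.8600 / 4 = 4.4650.

4.4650


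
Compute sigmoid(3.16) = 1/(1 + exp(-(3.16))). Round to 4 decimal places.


Compute exp(-3.1600) = 0.0424.
Sigmoid = 1 / (1 + 0.0424) = 1 / 1.0424 = 0.9593.

0.9593


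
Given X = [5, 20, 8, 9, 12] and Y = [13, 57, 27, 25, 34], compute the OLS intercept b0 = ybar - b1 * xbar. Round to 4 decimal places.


First find the slope: b1 = 2.8226.
Means: xbar = 10.8000, ybar = 31.2000.
b0 = ybar - b1 * xbar = 31.2000 - 2.8226 * 10.8000 = 0.7156.

0.7156


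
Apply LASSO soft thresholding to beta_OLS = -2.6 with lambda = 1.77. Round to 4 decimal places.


|beta_OLS| = 2.6.
lambda = 1.77.
Since |beta| > lambda, coefficient = sign(beta)*(|beta| - lambda) = -0.8300.
Result = -0.8300.

-0.8300


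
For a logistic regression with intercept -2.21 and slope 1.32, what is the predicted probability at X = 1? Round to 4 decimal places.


Linear predictor: z = -2.21 + 1.32 * 1 = -0.8900.
P = 1/(1 + exp(0.8900)) = 1/(1 + 2.4351) = 0.2911.

0.2911


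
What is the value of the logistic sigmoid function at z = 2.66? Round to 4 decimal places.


exp(-2.6600) = 0.0699.
1 + exp(-z) = 1.0699.
sigmoid = 1/1.0699 = 0.9346.

0.9346


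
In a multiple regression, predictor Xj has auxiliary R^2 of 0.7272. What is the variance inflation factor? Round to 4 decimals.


Denominator: 1 - 0.7272 = 0.2728.
VIF = 1 / 0.2728 = 3.6657.

3.6657


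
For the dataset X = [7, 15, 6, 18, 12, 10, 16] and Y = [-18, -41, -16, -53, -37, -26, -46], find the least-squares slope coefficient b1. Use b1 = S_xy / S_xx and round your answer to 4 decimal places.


The sample means are xbar = 12.0000 and ybar = -33.8571.
Compute S_xx = 126.0000 and S_xy = -387.0000.
Slope b1 = S_xy / S_xx = -387.0000 / 126.0000 = -3.0714.

-3.0714


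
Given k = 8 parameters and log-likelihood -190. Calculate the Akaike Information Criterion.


Compute:
2k = 2*8 = 16.
-2*loglik = -2*(-190) = 380.
AIC = 16 + 380 = 396.

396


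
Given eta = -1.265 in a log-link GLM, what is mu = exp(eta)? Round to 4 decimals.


Apply the inverse link:
mu = e^-1.265 = 0.2822.

0.2822


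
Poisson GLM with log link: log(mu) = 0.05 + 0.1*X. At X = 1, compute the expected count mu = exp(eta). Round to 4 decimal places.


eta = 0.05 + 0.1 * 1 = 0.1500.
mu = exp(0.1500) = 1.1618.

1.1618


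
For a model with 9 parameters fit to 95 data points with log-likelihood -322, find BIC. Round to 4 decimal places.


k * ln(n) = 9 * ln(95) = 9 * 4.553877 = 40.984893.
-2 * loglik = -2 * (-322) = 644.
BIC = 40.984893 + 644 = 684.984893, which rounds to 684.9849.

684.9849


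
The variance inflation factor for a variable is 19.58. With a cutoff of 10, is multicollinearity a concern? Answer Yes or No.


Compare VIF = 19.58 to the threshold of 10.
19.58 >= 10, so the answer is Yes.

Yes


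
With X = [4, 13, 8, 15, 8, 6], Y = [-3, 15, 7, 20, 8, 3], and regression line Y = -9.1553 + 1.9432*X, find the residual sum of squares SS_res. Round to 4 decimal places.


Compute predicted values, then residuals = yi - yhat_i.
Residuals: [-1.6175, -1.1063, 0.6097, 0.0073, 1.6097, 0.4961].
SSres = sum(residual^2) = 7.0492.

7.0492


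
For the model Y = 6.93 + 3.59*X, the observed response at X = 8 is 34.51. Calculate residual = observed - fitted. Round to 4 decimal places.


Compute yhat = 6.93 + (3.59)(8) = 35.6500.
Residual = actual - predicted = 34.51 - 35.6500 = -1.1400.

-1.1400


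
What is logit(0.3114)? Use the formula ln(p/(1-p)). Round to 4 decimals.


1 - p = 0.6886.
p/(1-p) = 0.4522.
logit = ln(0.4522) = -0.7936.

-0.7936


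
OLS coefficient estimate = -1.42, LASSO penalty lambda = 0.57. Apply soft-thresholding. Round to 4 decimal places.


|beta_OLS| = 1.42.
lambda = 0.57.
Since |beta| > lambda, coefficient = sign(beta)*(|beta| - lambda) = -0.8500.
Result = -0.8500.

-0.8500


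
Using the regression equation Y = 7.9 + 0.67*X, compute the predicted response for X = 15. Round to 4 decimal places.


Plug X = 15 into Y = 7.9 + 0.67*X:
Y = 7.9 + 10.0500 = 17.9500.

17.9500


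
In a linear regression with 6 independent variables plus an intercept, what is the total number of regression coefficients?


Including the intercept, the model has 6 predictor coefficients + 1 intercept.
Total = 7.

7


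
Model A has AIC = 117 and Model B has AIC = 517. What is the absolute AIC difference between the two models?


|AIC_A - AIC_B| = |117 - 517| = 400.
Model A is preferred (lower AIC).

400


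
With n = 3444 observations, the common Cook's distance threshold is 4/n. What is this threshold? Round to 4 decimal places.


The threshold is 4/n.
4/3444 = 0.0012.

0.0012


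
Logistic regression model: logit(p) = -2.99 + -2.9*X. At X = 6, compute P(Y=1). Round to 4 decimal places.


Linear predictor: z = -2.99 + -2.9 * 6 = -20.3900.
P = 1/(1 + exp(20.3900)) = 1/(1 + 716579675.4806) = 0.0000.

0.0000


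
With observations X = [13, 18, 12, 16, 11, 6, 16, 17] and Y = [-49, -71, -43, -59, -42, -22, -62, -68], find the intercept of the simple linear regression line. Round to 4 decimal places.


First find the slope: b1 = -4.0865.
Means: xbar = 13.6250, ybar = -52.0000.
b0 = ybar - b1 * xbar = -52.0000 - -4.0865 * 13.6250 = 3.6780.

3.6780


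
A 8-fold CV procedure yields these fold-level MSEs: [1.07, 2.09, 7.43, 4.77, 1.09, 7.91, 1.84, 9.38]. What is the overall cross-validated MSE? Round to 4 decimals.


Sum of fold MSEs = 35.5800.
Average = 35.5800 / 8 = 4.4475.

4.4475


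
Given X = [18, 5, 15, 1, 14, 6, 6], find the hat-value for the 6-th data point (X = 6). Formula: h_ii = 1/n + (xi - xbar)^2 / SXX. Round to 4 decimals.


Compute xbar = 9.2857 with n = 7 observations.
SXX = 239.4286.
Leverage = 1/7 + (6 - 9.2857)^2/239.4286 = 0.1879.

0.1879


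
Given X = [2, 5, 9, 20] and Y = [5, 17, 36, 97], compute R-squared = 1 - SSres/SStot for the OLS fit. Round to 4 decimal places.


After computing the OLS fit (b0=-7.8952, b1=5.1828):
SSres = 16.5349, SStot = 5012.7500.
R^2 = 1 - 16.5349/5012.7500 = 0.9967.

0.9967


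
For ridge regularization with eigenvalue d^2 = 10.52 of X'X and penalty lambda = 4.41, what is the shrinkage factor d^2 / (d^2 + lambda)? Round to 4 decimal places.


Denominator = d^2 + lambda = 10.52 + 4.41 = 14.9300.
Shrinkage = 10.52 / 14.9300 = 0.7046.

0.7046


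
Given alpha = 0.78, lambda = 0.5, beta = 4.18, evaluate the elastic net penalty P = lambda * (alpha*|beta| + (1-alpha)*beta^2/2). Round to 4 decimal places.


Compute:
L1 = 0.78 * 4.18 = 3.2604.
L2 = 0.22 * 4.18^2 / 2 = 1.9220.
Penalty = 0.5 * (3.2604 + 1.9220) = 2.5912.

2.5912


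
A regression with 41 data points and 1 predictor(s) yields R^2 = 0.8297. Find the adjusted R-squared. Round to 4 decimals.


Adjusted R^2 = 1 - (1 - R^2) * (n-1)/(n-p-1).
(1 - R^2) = 0.1703.
(n-1)/(n-p-1) = 40/39.
(1 - R^2) * (n-1) = 0.1703 * 40 = 6.8120.
Divide by (n-p-1): 6.8120 / 39 = 0.1747.
Adj R^2 = 1 - 0.1747 = 0.8253.

0.8253


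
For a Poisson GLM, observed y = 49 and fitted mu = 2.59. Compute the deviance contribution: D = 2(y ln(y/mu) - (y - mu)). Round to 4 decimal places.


y/mu = 49/2.59 = 18.918919 (approx.), and ln(49/2.59) = 2.940162.
y * ln(y/mu) = 49 * 2.940162 = 144.067938.
y - mu = 46.41.
D = 2 * (144.067938 - 46.41) = 195.315876, which rounds to 195.3159.

195.3159


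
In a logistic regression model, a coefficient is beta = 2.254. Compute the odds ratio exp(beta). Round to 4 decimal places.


The odds ratio is computed as:
OR = e^(2.254) = 9.5258.

9.5258


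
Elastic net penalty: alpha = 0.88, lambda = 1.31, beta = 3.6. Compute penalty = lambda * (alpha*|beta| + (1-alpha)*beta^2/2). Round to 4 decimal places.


alpha * |beta| = 0.88 * 3.6 = 3.1680.
(1-alpha) * beta^2/2 = 0.12 * 12.9600/2 = 0.7776.
Total = 1.31 * (3.1680 + 0.7776) = 5.1687.

5.1687


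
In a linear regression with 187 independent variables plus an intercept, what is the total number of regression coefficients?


Total coefficients = number of predictors + 1 (for the intercept).
= 187 + 1 = 188.

188


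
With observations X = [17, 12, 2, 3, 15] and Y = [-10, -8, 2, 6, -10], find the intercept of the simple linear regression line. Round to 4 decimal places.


The slope is b1 = -1.0377.
Sample means are xbar = 9.8000 and ybar = -4.0000.
Intercept: b0 = -4.0000 - (-1.0377)(9.8000) = 6.1698.

6.1698


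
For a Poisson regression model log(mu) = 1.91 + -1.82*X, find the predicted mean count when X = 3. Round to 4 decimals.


Compute eta = 1.91 + -1.82 * 3 = -3.5500.
Apply inverse link: mu = e^-3.5500 = 0.0287.

0.0287


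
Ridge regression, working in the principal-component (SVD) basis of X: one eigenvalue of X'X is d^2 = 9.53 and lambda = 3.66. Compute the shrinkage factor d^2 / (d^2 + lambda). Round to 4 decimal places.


Compute the denominator: 9.53 + 3.66 = 13.1900.
Shrinkage factor = 9.53 / 13.1900 = 0.7225.

0.7225


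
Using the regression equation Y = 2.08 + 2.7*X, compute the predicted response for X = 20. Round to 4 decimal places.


Plug X = 20 into Y = 2.08 + 2.7*X:
Y = 2.08 + 54.0000 = 56.0800.

56.0800
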